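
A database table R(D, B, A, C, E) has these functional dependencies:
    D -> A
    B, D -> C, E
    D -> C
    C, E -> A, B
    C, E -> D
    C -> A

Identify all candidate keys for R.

Closure of {B, D} is {A, B, C, D, E}, the whole schema; {B, D} is a candidate key.
Closure of {C, E} is {A, B, C, D, E}, the whole schema; {C, E} is a candidate key.
Closure of {D, E} is {A, B, C, D, E}, the whole schema; {D, E} is a candidate key.
These are minimal and exhaustive — every other superkey contains one of them.

{B, D}, {C, E}, {D, E}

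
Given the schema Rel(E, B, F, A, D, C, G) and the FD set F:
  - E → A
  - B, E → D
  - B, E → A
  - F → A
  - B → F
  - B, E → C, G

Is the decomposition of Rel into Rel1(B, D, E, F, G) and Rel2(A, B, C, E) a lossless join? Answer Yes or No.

Common attributes: {B, E}; their closure is {A, B, C, D, E, F, G}.
This includes all of Rel1, so the common attributes are a superkey of Rel1 — the join is lossless.

Yes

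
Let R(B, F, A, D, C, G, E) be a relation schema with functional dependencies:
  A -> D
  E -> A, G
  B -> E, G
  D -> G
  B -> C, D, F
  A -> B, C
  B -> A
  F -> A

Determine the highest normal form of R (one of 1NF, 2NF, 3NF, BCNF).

2NF

Candidate keys: {A}, {B}, {E}, {F}. Prime attributes: {A, B, E, F}.
D -> G: {D}⁺ = {D, G}, which is not all of the attributes, so the left side is not a superkey — BCNF is violated.
D -> G determines the non-prime attribute {G} from a non-superkey — 3NF is violated.
With only single-attribute keys there can be no partial dependency, so 2NF holds.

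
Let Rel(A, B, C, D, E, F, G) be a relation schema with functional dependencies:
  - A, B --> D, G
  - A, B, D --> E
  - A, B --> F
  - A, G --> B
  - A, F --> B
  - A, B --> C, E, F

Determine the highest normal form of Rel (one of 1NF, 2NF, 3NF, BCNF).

BCNF

Candidate keys: {A, B}, {A, F}, {A, G}. Prime attributes: {A, B, F, G}.
Each dependency's left side is a superkey — BCNF holds.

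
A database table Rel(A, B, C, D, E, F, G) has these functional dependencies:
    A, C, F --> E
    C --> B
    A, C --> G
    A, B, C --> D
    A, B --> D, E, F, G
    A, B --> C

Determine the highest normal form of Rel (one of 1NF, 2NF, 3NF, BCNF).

Candidate keys: {A, B}, {A, C}. Prime attributes: {A, B, C}.
C --> B breaks BCNF: {C}⁺ = {B, C}, so {C} is not a superkey.
Since {B} ⊆ prime attributes and every other non-superkey FD also has a prime right side, the schema is in 3NF.

3NF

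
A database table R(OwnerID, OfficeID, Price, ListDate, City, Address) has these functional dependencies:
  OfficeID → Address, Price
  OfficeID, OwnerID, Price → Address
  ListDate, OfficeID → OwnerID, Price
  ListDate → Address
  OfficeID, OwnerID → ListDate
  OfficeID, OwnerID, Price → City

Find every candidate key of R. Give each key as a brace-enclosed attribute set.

{ListDate, OfficeID}, {OfficeID, OwnerID}

{OfficeID} never appears on the right of any FD, so every key must include it.
{ListDate, OfficeID} is a candidate key since {ListDate, OfficeID}⁺ = {Address, City, ListDate, OfficeID, OwnerID, Price} covers every attribute.
{OfficeID, OwnerID} is a candidate key since {OfficeID, OwnerID}⁺ = {Address, City, ListDate, OfficeID, OwnerID, Price} covers every attribute.
These are minimal and exhaustive — every other superkey contains one of them.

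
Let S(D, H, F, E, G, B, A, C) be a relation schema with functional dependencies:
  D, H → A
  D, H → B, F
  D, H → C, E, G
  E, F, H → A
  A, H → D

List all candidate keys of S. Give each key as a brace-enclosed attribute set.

{H} never appears on the right of any FD, so every key must include it.
Closure of {A, H} is {A, B, C, D, E, F, G, H}, the whole schema; {A, H} is a candidate key.
Closure of {D, H} is {A, B, C, D, E, F, G, H}, the whole schema; {D, H} is a candidate key.
Closure of {E, F, H} is {A, B, C, D, E, F, G, H}, the whole schema; {E, F, H} is a candidate key.
Any other superkey properly contains one of these, so there are no further candidate keys.

{A, H}, {D, H}, {E, F, H}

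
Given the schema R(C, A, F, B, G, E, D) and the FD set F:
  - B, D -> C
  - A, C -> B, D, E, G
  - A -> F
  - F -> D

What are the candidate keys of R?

{A} never appears on the right of any FD, so every key must include it.
{A, B} is a candidate key since {A, B}⁺ = {A, B, C, D, E, F, G} covers every attribute.
{A, C} is a candidate key since {A, C}⁺ = {A, B, C, D, E, F, G} covers every attribute.
These are minimal and exhaustive — every other superkey contains one of them.

{A, B}, {A, C}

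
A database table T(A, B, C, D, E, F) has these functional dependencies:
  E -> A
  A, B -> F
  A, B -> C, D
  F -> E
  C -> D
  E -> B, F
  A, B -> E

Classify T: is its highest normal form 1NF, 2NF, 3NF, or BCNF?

Candidate keys: {A, B}, {E}, {F}. Prime attributes: {A, B, E, F}.
C -> D breaks BCNF: {C}⁺ = {C, D}, so {C} is not a superkey.
C -> D determines the non-prime attribute {D} from a non-superkey — 3NF is violated.
Checking every proper subset of each key, none determines a non-prime attribute — 2NF is satisfied.

2NF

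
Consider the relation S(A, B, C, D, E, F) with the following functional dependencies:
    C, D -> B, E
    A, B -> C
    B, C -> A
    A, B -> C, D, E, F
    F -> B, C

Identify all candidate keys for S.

{F} is a candidate key since {F}⁺ = {A, B, C, D, E, F} covers every attribute.
{A, B} is a candidate key since {A, B}⁺ = {A, B, C, D, E, F} covers every attribute.
{B, C} is a candidate key since {B, C}⁺ = {A, B, C, D, E, F} covers every attribute.
{C, D} is a candidate key since {C, D}⁺ = {A, B, C, D, E, F} covers every attribute.
These are minimal and exhaustive — every other superkey contains one of them.

{A, B}, {B, C}, {C, D}, {F}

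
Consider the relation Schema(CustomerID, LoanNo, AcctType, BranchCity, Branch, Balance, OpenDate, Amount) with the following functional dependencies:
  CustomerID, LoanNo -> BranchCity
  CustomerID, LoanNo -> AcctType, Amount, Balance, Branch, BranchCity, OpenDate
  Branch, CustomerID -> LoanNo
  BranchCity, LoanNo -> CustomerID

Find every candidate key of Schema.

{Branch, CustomerID}, {BranchCity, LoanNo}, {CustomerID, LoanNo}

{Branch, CustomerID}⁺ = {AcctType, Amount, Balance, Branch, BranchCity, CustomerID, LoanNo, OpenDate}, which is every attribute, so {Branch, CustomerID} is a candidate key.
{BranchCity, LoanNo}⁺ = {AcctType, Amount, Balance, Branch, BranchCity, CustomerID, LoanNo, OpenDate}, which is every attribute, so {BranchCity, LoanNo} is a candidate key.
{CustomerID, LoanNo}⁺ = {AcctType, Amount, Balance, Branch, BranchCity, CustomerID, LoanNo, OpenDate}, which is every attribute, so {CustomerID, LoanNo} is a candidate key.
These are minimal and exhaustive — every other superkey contains one of them.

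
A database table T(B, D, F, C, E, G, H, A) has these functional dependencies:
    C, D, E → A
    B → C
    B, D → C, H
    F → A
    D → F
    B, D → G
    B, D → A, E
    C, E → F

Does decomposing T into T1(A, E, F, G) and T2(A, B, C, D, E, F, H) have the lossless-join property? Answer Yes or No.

No

T1 ∩ T2 = {A, E, F}; its closure under F is {A, E, F}.
The closure covers neither T1 nor T2 entirely; the join is not lossless.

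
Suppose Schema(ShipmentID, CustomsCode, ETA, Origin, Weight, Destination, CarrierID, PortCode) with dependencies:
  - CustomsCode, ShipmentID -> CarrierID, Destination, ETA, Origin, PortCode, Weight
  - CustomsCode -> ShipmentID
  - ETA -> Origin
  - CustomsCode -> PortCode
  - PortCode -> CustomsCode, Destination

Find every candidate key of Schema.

{CustomsCode}⁺ = {CarrierID, CustomsCode, Destination, ETA, Origin, PortCode, ShipmentID, Weight} — all of the relation — so {CustomsCode} is a candidate key.
{PortCode}⁺ = {CarrierID, CustomsCode, Destination, ETA, Origin, PortCode, ShipmentID, Weight} — all of the relation — so {PortCode} is a candidate key.
No proper subset of any of these is a key, and no other minimal superkey exists.

{CustomsCode}, {PortCode}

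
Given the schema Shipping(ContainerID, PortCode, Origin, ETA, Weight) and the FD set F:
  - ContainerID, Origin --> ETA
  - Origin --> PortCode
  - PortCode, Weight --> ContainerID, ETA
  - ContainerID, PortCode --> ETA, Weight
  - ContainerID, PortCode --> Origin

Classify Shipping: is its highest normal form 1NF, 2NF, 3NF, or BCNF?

Candidate keys: {ContainerID, Origin}, {ContainerID, PortCode}, {Origin, Weight}, {PortCode, Weight}. Prime attributes: {ContainerID, Origin, PortCode, Weight}.
Origin --> PortCode: {Origin}⁺ = {Origin, PortCode}, which is not all of the attributes, so the left side is not a superkey — BCNF is violated.
But every attribute on its right side ({PortCode}) is prime, and the same holds for every other non-superkey FD, so 3NF still holds.

3NF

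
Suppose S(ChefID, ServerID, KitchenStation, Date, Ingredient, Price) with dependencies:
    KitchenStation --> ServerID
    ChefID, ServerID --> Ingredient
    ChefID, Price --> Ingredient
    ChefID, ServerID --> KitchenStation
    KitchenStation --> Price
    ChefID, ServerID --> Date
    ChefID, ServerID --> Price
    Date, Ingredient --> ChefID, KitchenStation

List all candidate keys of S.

{ChefID, Date, Price}, {ChefID, KitchenStation}, {ChefID, ServerID}, {Date, Ingredient}

Closure of {ChefID, KitchenStation} is {ChefID, Date, Ingredient, KitchenStation, Price, ServerID}, the whole schema; {ChefID, KitchenStation} is a candidate key.
Closure of {ChefID, ServerID} is {ChefID, Date, Ingredient, KitchenStation, Price, ServerID}, the whole schema; {ChefID, ServerID} is a candidate key.
Closure of {Date, Ingredient} is {ChefID, Date, Ingredient, KitchenStation, Price, ServerID}, the whole schema; {Date, Ingredient} is a candidate key.
Closure of {ChefID, Date, Price} is {ChefID, Date, Ingredient, KitchenStation, Price, ServerID}, the whole schema; {ChefID, Date, Price} is a candidate key.
Any other superkey properly contains one of these, so there are no further candidate keys.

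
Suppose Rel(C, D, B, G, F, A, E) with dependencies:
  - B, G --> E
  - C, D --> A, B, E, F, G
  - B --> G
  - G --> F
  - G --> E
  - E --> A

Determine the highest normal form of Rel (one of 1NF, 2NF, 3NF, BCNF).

Candidate key: {C, D}. Prime attributes: {C, D}.
B, G --> E: {B, G}⁺ = {A, B, E, F, G}, which is not all of the attributes, so the left side is not a superkey — BCNF is violated.
B, G --> E determines the non-prime attribute {E} from a non-superkey — 3NF is violated.
No non-prime attribute depends on a proper subset of any candidate key, so 2NF holds.

2NF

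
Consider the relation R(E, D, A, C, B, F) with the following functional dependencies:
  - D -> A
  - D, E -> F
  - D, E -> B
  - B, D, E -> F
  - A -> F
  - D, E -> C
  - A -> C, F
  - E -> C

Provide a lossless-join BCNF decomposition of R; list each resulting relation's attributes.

Candidate key of the original relation: {D, E}.
{A, B, C, D, E, F}: {D} determines {A, C, D, F} here but is not a superkey — split on D -> A, C, F, giving {A, C, D, F} and {B, D, E}.
{A, C, D, F}: {A} determines {A, C, F} here but is not a superkey — split on A -> C, F, giving {A, C, F} and {A, D}.
{A, C, F}: every determinant is a superkey — BCNF.
{A, D}: every determinant is a superkey — BCNF.
{B, D, E}: every determinant is a superkey — BCNF.

{A, C, F}; {A, D}; {B, D, E}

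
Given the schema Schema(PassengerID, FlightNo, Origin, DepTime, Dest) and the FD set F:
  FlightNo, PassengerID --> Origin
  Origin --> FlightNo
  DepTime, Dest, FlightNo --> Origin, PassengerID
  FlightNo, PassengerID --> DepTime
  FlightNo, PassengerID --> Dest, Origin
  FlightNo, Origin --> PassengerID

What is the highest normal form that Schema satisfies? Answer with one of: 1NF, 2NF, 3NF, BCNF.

BCNF

Candidate keys: {DepTime, Dest, FlightNo}, {FlightNo, PassengerID}, {Origin}. Prime attributes: {DepTime, Dest, FlightNo, Origin, PassengerID}.
Each dependency's left side is a superkey — BCNF holds.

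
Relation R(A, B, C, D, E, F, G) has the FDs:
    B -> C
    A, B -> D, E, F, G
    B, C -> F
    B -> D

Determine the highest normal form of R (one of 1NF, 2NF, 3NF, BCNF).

Candidate key: {A, B}. Prime attributes: {A, B}.
B -> C: {B}⁺ = {B, C, D, F}, which is not all of the attributes, so the left side is not a superkey — BCNF is violated.
B -> C has non-prime {C} on the right and a non-superkey on the left, so 3NF fails.
The proper key subset {B} of {A, B} determines non-prime {C, D, F}, so the relation is not even in 2NF.

1NF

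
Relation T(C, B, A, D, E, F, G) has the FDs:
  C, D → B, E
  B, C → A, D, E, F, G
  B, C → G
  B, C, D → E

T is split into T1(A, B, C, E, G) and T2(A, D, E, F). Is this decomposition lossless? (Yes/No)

The shared attributes are {A, E} and {A, E}⁺ = {A, E}.
The closure covers neither T1 nor T2 entirely; the join is not lossless.

No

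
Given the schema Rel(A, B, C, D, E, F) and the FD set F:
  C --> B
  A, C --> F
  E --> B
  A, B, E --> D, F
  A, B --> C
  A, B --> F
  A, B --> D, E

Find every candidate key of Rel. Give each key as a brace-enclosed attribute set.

{A, B}, {A, C}, {A, E}

Attributes never on any right-hand side: {A} — every candidate key must contain it.
{A, B} is a candidate key since {A, B}⁺ = {A, B, C, D, E, F} covers every attribute.
{A, C} is a candidate key since {A, C}⁺ = {A, B, C, D, E, F} covers every attribute.
{A, E} is a candidate key since {A, E}⁺ = {A, B, C, D, E, F} covers every attribute.
No proper subset of any of these is a key, and no other minimal superkey exists.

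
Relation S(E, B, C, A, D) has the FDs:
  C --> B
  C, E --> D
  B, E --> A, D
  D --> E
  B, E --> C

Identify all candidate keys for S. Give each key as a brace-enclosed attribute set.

{B, D} is a candidate key since {B, D}⁺ = {A, B, C, D, E} covers every attribute.
{B, E} is a candidate key since {B, E}⁺ = {A, B, C, D, E} covers every attribute.
{C, D} is a candidate key since {C, D}⁺ = {A, B, C, D, E} covers every attribute.
{C, E} is a candidate key since {C, E}⁺ = {A, B, C, D, E} covers every attribute.
These are minimal and exhaustive — every other superkey contains one of them.

{B, D}, {B, E}, {C, D}, {C, E}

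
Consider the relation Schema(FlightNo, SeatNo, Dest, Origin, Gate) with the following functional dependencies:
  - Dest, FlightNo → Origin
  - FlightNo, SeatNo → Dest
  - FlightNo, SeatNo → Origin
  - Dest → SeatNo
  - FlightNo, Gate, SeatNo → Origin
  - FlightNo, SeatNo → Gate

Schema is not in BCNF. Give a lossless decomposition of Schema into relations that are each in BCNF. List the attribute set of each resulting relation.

Candidate keys of the original relation: {Dest, FlightNo}, {FlightNo, SeatNo}.
Within {Dest, FlightNo, Gate, Origin, SeatNo}: {Dest}⁺ ∩ {Dest, FlightNo, Gate, Origin, SeatNo} = {Dest, SeatNo}, not the whole set, so Dest → SeatNo violates BCNF; decompose into {Dest, SeatNo} and {Dest, FlightNo, Gate, Origin}.
{Dest, SeatNo} is in BCNF.
{Dest, FlightNo, Gate, Origin} is in BCNF.

{Dest, FlightNo, Gate, Origin}; {Dest, SeatNo}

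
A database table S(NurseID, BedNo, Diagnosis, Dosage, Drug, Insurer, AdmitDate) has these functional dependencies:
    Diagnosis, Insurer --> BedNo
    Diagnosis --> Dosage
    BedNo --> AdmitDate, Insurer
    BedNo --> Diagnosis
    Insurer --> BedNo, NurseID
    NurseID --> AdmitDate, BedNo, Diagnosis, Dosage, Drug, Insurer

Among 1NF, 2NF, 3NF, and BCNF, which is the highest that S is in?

2NF

Candidate keys: {BedNo}, {Insurer}, {NurseID}. Prime attributes: {BedNo, Insurer, NurseID}.
For Diagnosis --> Dosage we have {Diagnosis}⁺ = {Diagnosis, Dosage}; {Diagnosis} is not a superkey, so BCNF fails.
Because {Dosage} is non-prime and the left side of Diagnosis --> Dosage is not a superkey, the relation is not in 3NF.
All keys have size 1, which rules out partial dependencies — 2NF is satisfied.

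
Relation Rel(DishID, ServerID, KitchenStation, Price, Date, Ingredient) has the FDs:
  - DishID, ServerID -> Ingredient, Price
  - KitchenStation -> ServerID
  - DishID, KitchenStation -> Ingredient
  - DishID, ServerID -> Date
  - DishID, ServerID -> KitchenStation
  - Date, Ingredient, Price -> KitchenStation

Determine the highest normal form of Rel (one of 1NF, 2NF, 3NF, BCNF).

Candidate keys: {Date, DishID, Ingredient, Price}, {DishID, KitchenStation}, {DishID, ServerID}. Prime attributes: {Date, DishID, Ingredient, KitchenStation, Price, ServerID}.
For KitchenStation -> ServerID we have {KitchenStation}⁺ = {KitchenStation, ServerID}; {KitchenStation} is not a superkey, so BCNF fails.
But every attribute on its right side ({ServerID}) is prime, and the same holds for every other non-superkey FD, so 3NF still holds.

3NF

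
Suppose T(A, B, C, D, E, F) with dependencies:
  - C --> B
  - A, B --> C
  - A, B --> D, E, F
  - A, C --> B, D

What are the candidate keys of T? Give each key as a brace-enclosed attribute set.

{A, B}, {A, C}

No FD produces {A}, so it must be in every candidate key.
{A, B} is a candidate key since {A, B}⁺ = {A, B, C, D, E, F} covers every attribute.
{A, C} is a candidate key since {A, C}⁺ = {A, B, C, D, E, F} covers every attribute.
Any other superkey properly contains one of these, so there are no further candidate keys.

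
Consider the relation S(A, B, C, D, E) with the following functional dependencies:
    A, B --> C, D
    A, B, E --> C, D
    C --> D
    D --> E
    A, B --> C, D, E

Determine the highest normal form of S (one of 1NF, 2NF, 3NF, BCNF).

2NF

Candidate key: {A, B}. Prime attributes: {A, B}.
C --> D: {C}⁺ = {C, D, E}, which is not all of the attributes, so the left side is not a superkey — BCNF is violated.
C --> D determines the non-prime attribute {D} from a non-superkey — 3NF is violated.
No proper subset of a key has a non-prime attribute in its closure, so there is no partial dependency; 2NF holds.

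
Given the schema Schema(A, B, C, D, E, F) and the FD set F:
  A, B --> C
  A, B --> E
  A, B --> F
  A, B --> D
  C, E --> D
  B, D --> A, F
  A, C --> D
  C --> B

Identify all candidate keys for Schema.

{A, B}, {A, C}, {B, D}, {C, D}, {C, E}

{A, B}⁺ = {A, B, C, D, E, F}, which is every attribute, so {A, B} is a candidate key.
{A, C}⁺ = {A, B, C, D, E, F}, which is every attribute, so {A, C} is a candidate key.
{B, D}⁺ = {A, B, C, D, E, F}, which is every attribute, so {B, D} is a candidate key.
{C, D}⁺ = {A, B, C, D, E, F}, which is every attribute, so {C, D} is a candidate key.
{C, E}⁺ = {A, B, C, D, E, F}, which is every attribute, so {C, E} is a candidate key.
These are minimal and exhaustive — every other superkey contains one of them.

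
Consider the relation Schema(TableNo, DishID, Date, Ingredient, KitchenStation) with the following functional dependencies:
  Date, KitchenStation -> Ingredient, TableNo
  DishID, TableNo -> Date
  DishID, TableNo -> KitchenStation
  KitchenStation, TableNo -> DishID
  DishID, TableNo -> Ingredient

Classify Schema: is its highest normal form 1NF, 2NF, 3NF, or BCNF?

BCNF

Candidate keys: {Date, KitchenStation}, {DishID, TableNo}, {KitchenStation, TableNo}. Prime attributes: {Date, DishID, KitchenStation, TableNo}.
Every FD has a superkey on the left, so the relation is in BCNF.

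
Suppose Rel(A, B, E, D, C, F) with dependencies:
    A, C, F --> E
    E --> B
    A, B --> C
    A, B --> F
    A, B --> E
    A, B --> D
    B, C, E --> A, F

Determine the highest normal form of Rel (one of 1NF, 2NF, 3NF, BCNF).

3NF

Candidate keys: {A, B}, {A, C, F}, {A, E}, {C, E}. Prime attributes: {A, B, C, E, F}.
For E --> B we have {E}⁺ = {B, E}; {E} is not a superkey, so BCNF fails.
Since {B} ⊆ prime attributes and every other non-superkey FD also has a prime right side, the schema is in 3NF.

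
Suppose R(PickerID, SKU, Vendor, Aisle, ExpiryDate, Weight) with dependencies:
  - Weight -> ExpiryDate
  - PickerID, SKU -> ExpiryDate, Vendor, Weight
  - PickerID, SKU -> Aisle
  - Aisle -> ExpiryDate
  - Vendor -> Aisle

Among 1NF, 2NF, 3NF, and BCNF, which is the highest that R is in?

2NF

Candidate key: {PickerID, SKU}. Prime attributes: {PickerID, SKU}.
Weight -> ExpiryDate breaks BCNF: {Weight}⁺ = {ExpiryDate, Weight}, so {Weight} is not a superkey.
Because {ExpiryDate} is non-prime and the left side of Weight -> ExpiryDate is not a superkey, the relation is not in 3NF.
No non-prime attribute depends on a proper subset of any candidate key, so 2NF holds.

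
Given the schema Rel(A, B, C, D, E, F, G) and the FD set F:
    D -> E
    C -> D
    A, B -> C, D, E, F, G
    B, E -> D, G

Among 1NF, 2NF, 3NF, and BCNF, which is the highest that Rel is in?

Candidate key: {A, B}. Prime attributes: {A, B}.
D -> E breaks BCNF: {D}⁺ = {D, E}, so {D} is not a superkey.
Because {E} is non-prime and the left side of D -> E is not a superkey, the relation is not in 3NF.
No non-prime attribute depends on a proper subset of any candidate key, so 2NF holds.

2NF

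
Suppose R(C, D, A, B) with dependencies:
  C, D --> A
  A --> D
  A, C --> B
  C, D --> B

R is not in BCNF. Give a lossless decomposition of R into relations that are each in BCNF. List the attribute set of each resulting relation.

Candidate keys of the original relation: {A, C}, {C, D}.
{A, B, C, D}: {A} determines {A, D} here but is not a superkey — split on A --> D, giving {A, D} and {A, B, C}.
{A, D}: every determinant is a superkey — BCNF.
{A, B, C}: every determinant is a superkey — BCNF.

{A, B, C}; {A, D}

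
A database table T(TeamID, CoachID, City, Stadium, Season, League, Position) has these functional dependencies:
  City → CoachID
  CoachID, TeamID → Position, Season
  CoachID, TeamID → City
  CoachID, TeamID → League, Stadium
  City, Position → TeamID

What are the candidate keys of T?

{City, Position}, {City, TeamID}, {CoachID, TeamID}

Closure of {City, Position} is {City, CoachID, League, Position, Season, Stadium, TeamID}, the whole schema; {City, Position} is a candidate key.
Closure of {City, TeamID} is {City, CoachID, League, Position, Season, Stadium, TeamID}, the whole schema; {City, TeamID} is a candidate key.
Closure of {CoachID, TeamID} is {City, CoachID, League, Position, Season, Stadium, TeamID}, the whole schema; {CoachID, TeamID} is a candidate key.
No proper subset of any of these is a key, and no other minimal superkey exists.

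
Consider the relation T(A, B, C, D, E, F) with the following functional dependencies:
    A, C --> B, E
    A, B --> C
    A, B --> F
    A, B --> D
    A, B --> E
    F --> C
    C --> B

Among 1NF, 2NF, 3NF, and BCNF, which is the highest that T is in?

3NF

Candidate keys: {A, B}, {A, C}, {A, F}. Prime attributes: {A, B, C, F}.
F --> C: {F}⁺ = {B, C, F}, which is not all of the attributes, so the left side is not a superkey — BCNF is violated.
Its right-hand attributes {C} are all prime, as are those of every other non-superkey FD — the relation is in 3NF.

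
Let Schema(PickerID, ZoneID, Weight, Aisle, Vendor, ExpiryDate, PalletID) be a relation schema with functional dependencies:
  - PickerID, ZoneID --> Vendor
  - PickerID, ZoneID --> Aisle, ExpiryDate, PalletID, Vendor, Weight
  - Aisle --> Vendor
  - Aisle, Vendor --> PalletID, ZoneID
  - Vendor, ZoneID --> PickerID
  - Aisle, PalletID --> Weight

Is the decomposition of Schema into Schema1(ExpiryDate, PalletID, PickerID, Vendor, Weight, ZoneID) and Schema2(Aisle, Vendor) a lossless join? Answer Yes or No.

No

The shared attributes are {Vendor} and {Vendor}⁺ = {Vendor}.
The closure covers neither Schema1 nor Schema2 entirely; the join is not lossless.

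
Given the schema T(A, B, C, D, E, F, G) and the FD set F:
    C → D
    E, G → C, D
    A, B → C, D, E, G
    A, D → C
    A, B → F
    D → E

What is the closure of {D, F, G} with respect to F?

Start with {D, F, G}.
D → E applies; add {E} → now {D, E, F, G}.
E, G → C, D applies; add {C} → now {C, D, E, F, G}.
No further FD applies.

{C, D, E, F, G}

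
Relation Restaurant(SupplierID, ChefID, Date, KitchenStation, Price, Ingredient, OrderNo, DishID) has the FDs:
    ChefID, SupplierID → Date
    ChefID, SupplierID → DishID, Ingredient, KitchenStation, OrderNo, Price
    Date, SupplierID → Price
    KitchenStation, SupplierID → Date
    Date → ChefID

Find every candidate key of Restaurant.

{ChefID, SupplierID}, {Date, SupplierID}, {KitchenStation, SupplierID}

{SupplierID} never appears on the right of any FD, so every key must include it.
Closure of {ChefID, SupplierID} is {ChefID, Date, DishID, Ingredient, KitchenStation, OrderNo, Price, SupplierID}, the whole schema; {ChefID, SupplierID} is a candidate key.
Closure of {Date, SupplierID} is {ChefID, Date, DishID, Ingredient, KitchenStation, OrderNo, Price, SupplierID}, the whole schema; {Date, SupplierID} is a candidate key.
Closure of {KitchenStation, SupplierID} is {ChefID, Date, DishID, Ingredient, KitchenStation, OrderNo, Price, SupplierID}, the whole schema; {KitchenStation, SupplierID} is a candidate key.
These are minimal and exhaustive — every other superkey contains one of them.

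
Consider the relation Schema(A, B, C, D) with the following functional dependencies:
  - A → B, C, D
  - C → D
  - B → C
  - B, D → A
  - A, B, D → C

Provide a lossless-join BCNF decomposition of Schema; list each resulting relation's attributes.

Candidate keys of the original relation: {A}, {B}.
In {A, B, C, D}, {C} is not a superkey ({C}⁺ restricted to this set is {C, D}), so split on C → D into {C, D} and {A, B, C}.
{C, D} has no BCNF violation.
{A, B, C} has no BCNF violation.

{A, B, C}; {C, D}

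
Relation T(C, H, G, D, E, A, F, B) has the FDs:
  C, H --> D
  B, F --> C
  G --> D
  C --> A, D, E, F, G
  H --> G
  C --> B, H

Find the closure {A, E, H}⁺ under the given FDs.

{A, D, E, G, H}

Start with {A, E, H}.
H --> G applies; add {G} → now {A, E, G, H}.
G --> D applies; add {D} → now {A, D, E, G, H}.
No further FD applies.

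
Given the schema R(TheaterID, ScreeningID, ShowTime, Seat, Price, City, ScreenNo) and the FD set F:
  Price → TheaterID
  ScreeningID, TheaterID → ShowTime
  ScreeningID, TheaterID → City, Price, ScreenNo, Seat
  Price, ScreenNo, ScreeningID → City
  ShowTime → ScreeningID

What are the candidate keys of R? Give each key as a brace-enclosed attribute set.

Closure of {Price, ScreeningID} is {City, Price, ScreenNo, ScreeningID, Seat, ShowTime, TheaterID}, the whole schema; {Price, ScreeningID} is a candidate key.
Closure of {Price, ShowTime} is {City, Price, ScreenNo, ScreeningID, Seat, ShowTime, TheaterID}, the whole schema; {Price, ShowTime} is a candidate key.
Closure of {ScreeningID, TheaterID} is {City, Price, ScreenNo, ScreeningID, Seat, ShowTime, TheaterID}, the whole schema; {ScreeningID, TheaterID} is a candidate key.
Closure of {ShowTime, TheaterID} is {City, Price, ScreenNo, ScreeningID, Seat, ShowTime, TheaterID}, the whole schema; {ShowTime, TheaterID} is a candidate key.
Any other superkey properly contains one of these, so there are no further candidate keys.

{Price, ScreeningID}, {Price, ShowTime}, {ScreeningID, TheaterID}, {ShowTime, TheaterID}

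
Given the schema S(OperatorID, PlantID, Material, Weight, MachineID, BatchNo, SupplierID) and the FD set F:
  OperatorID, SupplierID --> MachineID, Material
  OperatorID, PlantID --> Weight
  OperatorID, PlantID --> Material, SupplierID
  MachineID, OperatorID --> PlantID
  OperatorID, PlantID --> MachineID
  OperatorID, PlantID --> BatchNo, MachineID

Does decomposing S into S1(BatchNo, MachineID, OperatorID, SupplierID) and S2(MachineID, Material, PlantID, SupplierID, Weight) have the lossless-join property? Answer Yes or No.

No

The shared attributes are {MachineID, SupplierID} and {MachineID, SupplierID}⁺ = {MachineID, SupplierID}.
S1 ⊄ {MachineID, SupplierID} and S2 ⊄ {MachineID, SupplierID}, so the split is lossy.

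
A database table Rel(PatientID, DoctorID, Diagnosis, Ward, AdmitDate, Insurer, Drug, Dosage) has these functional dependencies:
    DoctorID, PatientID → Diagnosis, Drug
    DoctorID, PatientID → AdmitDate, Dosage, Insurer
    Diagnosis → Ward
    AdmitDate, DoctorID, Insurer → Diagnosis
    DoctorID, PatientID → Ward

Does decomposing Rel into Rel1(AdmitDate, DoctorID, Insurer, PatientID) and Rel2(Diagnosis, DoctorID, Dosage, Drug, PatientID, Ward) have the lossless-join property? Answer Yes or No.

Rel1 ∩ Rel2 = {DoctorID, PatientID}; its closure under F is {AdmitDate, Diagnosis, DoctorID, Dosage, Drug, Insurer, PatientID, Ward}.
Since Rel1 ⊆ {AdmitDate, Diagnosis, DoctorID, Dosage, Drug, Insurer, PatientID, Ward}, the intersection is a superkey of Rel1; the decomposition is lossless.

Yes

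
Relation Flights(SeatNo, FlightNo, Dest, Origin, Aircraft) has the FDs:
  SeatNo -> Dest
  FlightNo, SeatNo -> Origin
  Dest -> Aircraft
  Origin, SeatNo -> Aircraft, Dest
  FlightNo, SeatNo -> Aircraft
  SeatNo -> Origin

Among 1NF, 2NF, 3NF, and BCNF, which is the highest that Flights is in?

1NF

Candidate key: {FlightNo, SeatNo}. Prime attributes: {FlightNo, SeatNo}.
SeatNo -> Dest: {SeatNo}⁺ = {Aircraft, Dest, Origin, SeatNo}, which is not all of the attributes, so the left side is not a superkey — BCNF is violated.
Because {Dest} is non-prime and the left side of SeatNo -> Dest is not a superkey, the relation is not in 3NF.
{SeatNo} is a proper subset of the key {FlightNo, SeatNo}, and {SeatNo}⁺ contains the non-prime attributes {Aircraft, Dest, Origin} — a partial dependency, so 2NF is violated.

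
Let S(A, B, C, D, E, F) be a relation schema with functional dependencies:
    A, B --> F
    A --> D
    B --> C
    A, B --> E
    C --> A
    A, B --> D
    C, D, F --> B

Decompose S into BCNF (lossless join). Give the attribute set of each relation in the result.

Candidate keys of the original relation: {B}, {C, F}.
In {A, B, C, D, E, F}, {A} is not a superkey ({A}⁺ restricted to this set is {A, D}), so split on A --> D into {A, D} and {A, B, C, E, F}.
{A, D}: every determinant is a superkey — BCNF.
In {A, B, C, E, F}, {C} is not a superkey ({C}⁺ restricted to this set is {A, C}), so split on C --> A into {A, C} and {B, C, E, F}.
{A, C}: every determinant is a superkey — BCNF.
{B, C, E, F}: every determinant is a superkey — BCNF.

{A, C}; {A, D}; {B, C, E, F}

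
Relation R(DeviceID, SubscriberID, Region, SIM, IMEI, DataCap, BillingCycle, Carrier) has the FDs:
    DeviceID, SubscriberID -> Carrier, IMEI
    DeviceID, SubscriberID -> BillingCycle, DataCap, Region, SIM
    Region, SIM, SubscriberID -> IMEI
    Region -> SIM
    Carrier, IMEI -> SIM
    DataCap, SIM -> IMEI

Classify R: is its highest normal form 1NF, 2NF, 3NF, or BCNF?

Candidate key: {DeviceID, SubscriberID}. Prime attributes: {DeviceID, SubscriberID}.
Region, SIM, SubscriberID -> IMEI breaks BCNF: {Region, SIM, SubscriberID}⁺ = {IMEI, Region, SIM, SubscriberID}, so {Region, SIM, SubscriberID} is not a superkey.
Region, SIM, SubscriberID -> IMEI determines the non-prime attribute {IMEI} from a non-superkey — 3NF is violated.
No proper subset of a key has a non-prime attribute in its closure, so there is no partial dependency; 2NF holds.

2NF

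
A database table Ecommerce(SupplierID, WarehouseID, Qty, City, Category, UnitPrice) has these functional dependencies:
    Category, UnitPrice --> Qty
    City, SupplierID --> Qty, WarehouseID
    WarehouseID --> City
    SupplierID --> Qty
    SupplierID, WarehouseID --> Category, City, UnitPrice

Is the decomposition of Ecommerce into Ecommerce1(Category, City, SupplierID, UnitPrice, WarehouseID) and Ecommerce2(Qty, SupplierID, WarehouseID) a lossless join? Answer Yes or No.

Ecommerce1 ∩ Ecommerce2 = {SupplierID, WarehouseID}; its closure under F is {Category, City, Qty, SupplierID, UnitPrice, WarehouseID}.
Since Ecommerce1 ⊆ {Category, City, Qty, SupplierID, UnitPrice, WarehouseID}, the intersection is a superkey of Ecommerce1; the decomposition is lossless.

Yes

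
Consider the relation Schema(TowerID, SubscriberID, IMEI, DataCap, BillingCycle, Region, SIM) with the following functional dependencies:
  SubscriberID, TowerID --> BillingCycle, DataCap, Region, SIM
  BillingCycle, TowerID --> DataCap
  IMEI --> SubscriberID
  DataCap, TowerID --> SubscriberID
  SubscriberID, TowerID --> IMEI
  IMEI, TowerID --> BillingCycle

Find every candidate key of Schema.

No FD produces {TowerID}, so it must be in every candidate key.
{BillingCycle, TowerID}⁺ = {BillingCycle, DataCap, IMEI, Region, SIM, SubscriberID, TowerID} — all of the relation — so {BillingCycle, TowerID} is a candidate key.
{DataCap, TowerID}⁺ = {BillingCycle, DataCap, IMEI, Region, SIM, SubscriberID, TowerID} — all of the relation — so {DataCap, TowerID} is a candidate key.
{IMEI, TowerID}⁺ = {BillingCycle, DataCap, IMEI, Region, SIM, SubscriberID, TowerID} — all of the relation — so {IMEI, TowerID} is a candidate key.
{SubscriberID, TowerID}⁺ = {BillingCycle, DataCap, IMEI, Region, SIM, SubscriberID, TowerID} — all of the relation — so {SubscriberID, TowerID} is a candidate key.
No proper subset of any of these is a key, and no other minimal superkey exists.

{BillingCycle, TowerID}, {DataCap, TowerID}, {IMEI, TowerID}, {SubscriberID, TowerID}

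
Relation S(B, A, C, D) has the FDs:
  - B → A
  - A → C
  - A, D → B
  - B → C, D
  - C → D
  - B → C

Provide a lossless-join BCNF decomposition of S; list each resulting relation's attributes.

Candidate keys of the original relation: {A}, {B}.
{A, B, C, D}: {C} determines {C, D} here but is not a superkey — split on C → D, giving {C, D} and {A, B, C}.
{C, D}: every determinant is a superkey — BCNF.
{A, B, C}: every determinant is a superkey — BCNF.

{A, B, C}; {C, D}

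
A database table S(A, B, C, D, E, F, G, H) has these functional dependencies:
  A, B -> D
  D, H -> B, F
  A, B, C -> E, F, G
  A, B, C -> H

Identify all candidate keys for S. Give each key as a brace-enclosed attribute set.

{A, B, C}, {A, C, D, H}

Attributes never on any right-hand side: {A, C} — every candidate key must contain all of them.
{A, B, C}⁺ = {A, B, C, D, E, F, G, H} — all of the relation — so {A, B, C} is a candidate key.
{A, C, D, H}⁺ = {A, B, C, D, E, F, G, H} — all of the relation — so {A, C, D, H} is a candidate key.
Any other superkey properly contains one of these, so there are no further candidate keys.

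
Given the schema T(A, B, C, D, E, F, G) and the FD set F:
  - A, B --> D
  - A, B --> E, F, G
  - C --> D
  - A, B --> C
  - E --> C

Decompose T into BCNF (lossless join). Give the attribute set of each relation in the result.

{A, B, E, F, G}; {C, D}; {C, E}

Candidate key of the original relation: {A, B}.
{A, B, C, D, E, F, G}: {C} determines {C, D} here but is not a superkey — split on C --> D, giving {C, D} and {A, B, C, E, F, G}.
{C, D} is in BCNF.
{A, B, C, E, F, G}: {E} determines {C, E} here but is not a superkey — split on E --> C, giving {C, E} and {A, B, E, F, G}.
{C, E} is in BCNF.
{A, B, E, F, G} is in BCNF.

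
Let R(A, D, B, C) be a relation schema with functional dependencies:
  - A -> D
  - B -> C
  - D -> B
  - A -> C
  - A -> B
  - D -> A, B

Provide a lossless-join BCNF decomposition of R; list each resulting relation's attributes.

Candidate keys of the original relation: {A}, {D}.
In {A, B, C, D}, {B} is not a superkey ({B}⁺ restricted to this set is {B, C}), so split on B -> C into {B, C} and {A, B, D}.
{B, C} is in BCNF.
{A, B, D} is in BCNF.

{A, B, D}; {B, C}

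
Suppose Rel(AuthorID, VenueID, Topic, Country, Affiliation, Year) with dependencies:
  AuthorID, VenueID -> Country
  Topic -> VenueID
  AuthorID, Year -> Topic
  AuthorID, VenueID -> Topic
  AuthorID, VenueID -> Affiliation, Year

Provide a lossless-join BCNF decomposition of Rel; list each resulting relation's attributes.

{Affiliation, AuthorID, Country, Topic, Year}; {Topic, VenueID}

Candidate keys of the original relation: {AuthorID, Topic}, {AuthorID, VenueID}, {AuthorID, Year}.
{Affiliation, AuthorID, Country, Topic, VenueID, Year}: {Topic} determines {Topic, VenueID} here but is not a superkey — split on Topic -> VenueID, giving {Topic, VenueID} and {Affiliation, AuthorID, Country, Topic, Year}.
{Topic, VenueID}: every determinant is a superkey — BCNF.
{Affiliation, AuthorID, Country, Topic, Year}: every determinant is a superkey — BCNF.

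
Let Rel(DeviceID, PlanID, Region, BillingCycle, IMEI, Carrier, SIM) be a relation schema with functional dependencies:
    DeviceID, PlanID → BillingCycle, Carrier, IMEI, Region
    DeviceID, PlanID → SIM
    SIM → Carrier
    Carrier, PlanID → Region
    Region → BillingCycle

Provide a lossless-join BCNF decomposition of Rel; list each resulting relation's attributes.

{BillingCycle, Region}; {Carrier, SIM}; {DeviceID, IMEI, PlanID, SIM}; {PlanID, Region, SIM}

Candidate key of the original relation: {DeviceID, PlanID}.
{BillingCycle, Carrier, DeviceID, IMEI, PlanID, Region, SIM}: {SIM} determines {Carrier, SIM} here but is not a superkey — split on SIM → Carrier, giving {Carrier, SIM} and {BillingCycle, DeviceID, IMEI, PlanID, Region, SIM}.
{Carrier, SIM} is in BCNF.
{BillingCycle, DeviceID, IMEI, PlanID, Region, SIM}: {Region} determines {BillingCycle, Region} here but is not a superkey — split on Region → BillingCycle, giving {BillingCycle, Region} and {DeviceID, IMEI, PlanID, Region, SIM}.
{BillingCycle, Region} is in BCNF.
{DeviceID, IMEI, PlanID, Region, SIM}: {PlanID, SIM} determines {PlanID, Region, SIM} here but is not a superkey — split on PlanID, SIM → Region, giving {PlanID, Region, SIM} and {DeviceID, IMEI, PlanID, SIM}.
{PlanID, Region, SIM} is in BCNF.
{DeviceID, IMEI, PlanID, SIM} is in BCNF.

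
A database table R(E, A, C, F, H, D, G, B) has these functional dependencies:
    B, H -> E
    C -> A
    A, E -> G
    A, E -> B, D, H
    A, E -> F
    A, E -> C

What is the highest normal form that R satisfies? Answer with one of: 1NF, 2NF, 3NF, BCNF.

3NF

Candidate keys: {A, B, H}, {A, E}, {B, C, H}, {C, E}. Prime attributes: {A, B, C, E, H}.
B, H -> E: {B, H}⁺ = {B, E, H}, which is not all of the attributes, so the left side is not a superkey — BCNF is violated.
But every attribute on its right side ({E}) is prime, and the same holds for every other non-superkey FD, so 3NF still holds.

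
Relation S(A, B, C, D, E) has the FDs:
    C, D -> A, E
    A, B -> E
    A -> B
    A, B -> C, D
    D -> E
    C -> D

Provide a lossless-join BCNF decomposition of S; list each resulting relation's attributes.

{A, B, C, D}; {D, E}

Candidate keys of the original relation: {A}, {C}.
In {A, B, C, D, E}, {D} is not a superkey ({D}⁺ restricted to this set is {D, E}), so split on D -> E into {D, E} and {A, B, C, D}.
{D, E}: every determinant is a superkey — BCNF.
{A, B, C, D}: every determinant is a superkey — BCNF.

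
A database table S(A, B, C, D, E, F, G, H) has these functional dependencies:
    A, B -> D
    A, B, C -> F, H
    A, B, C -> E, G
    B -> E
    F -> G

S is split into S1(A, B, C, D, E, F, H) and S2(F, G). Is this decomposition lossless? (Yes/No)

Yes

The shared attributes are {F} and {F}⁺ = {F, G}.
Since S2 ⊆ {F, G}, the intersection is a superkey of S2; the decomposition is lossless.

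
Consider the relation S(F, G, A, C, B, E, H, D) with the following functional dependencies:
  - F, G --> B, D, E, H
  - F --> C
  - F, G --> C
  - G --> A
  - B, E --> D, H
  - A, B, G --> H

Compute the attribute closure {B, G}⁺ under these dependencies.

Start with {B, G}.
G --> A applies; add {A} → now {A, B, G}.
A, B, G --> H applies; add {H} → now {A, B, G, H}.
No further FD applies.

{A, B, G, H}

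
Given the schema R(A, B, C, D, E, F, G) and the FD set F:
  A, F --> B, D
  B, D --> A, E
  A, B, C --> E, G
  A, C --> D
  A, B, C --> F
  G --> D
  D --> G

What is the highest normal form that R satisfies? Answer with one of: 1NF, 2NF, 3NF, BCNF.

Candidate keys: {A, B, C}, {A, C, F}, {B, C, D}, {B, C, G}. Prime attributes: {A, B, C, D, F, G}.
A, F --> B, D: {A, F}⁺ = {A, B, D, E, F, G}, which is not all of the attributes, so the left side is not a superkey — BCNF is violated.
Because {E} is non-prime and the left side of B, D --> A, E is not a superkey, the relation is not in 3NF.
{A, F} is a proper subset of the key {A, C, F}, and {A, F}⁺ contains the non-prime attribute {E} — a partial dependency, so 2NF is violated.

1NF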